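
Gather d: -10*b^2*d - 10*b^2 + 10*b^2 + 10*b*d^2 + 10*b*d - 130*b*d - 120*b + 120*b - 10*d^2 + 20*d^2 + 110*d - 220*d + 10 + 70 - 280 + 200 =d^2*(10*b + 10) + d*(-10*b^2 - 120*b - 110)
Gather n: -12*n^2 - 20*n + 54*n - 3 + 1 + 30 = -12*n^2 + 34*n + 28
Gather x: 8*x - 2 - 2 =8*x - 4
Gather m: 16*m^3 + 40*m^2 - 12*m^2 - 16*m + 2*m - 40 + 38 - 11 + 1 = 16*m^3 + 28*m^2 - 14*m - 12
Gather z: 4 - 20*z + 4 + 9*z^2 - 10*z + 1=9*z^2 - 30*z + 9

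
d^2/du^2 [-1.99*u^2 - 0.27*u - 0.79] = -3.98000000000000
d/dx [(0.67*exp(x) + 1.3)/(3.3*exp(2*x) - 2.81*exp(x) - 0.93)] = (-2.211*exp(2*x) - 8.58*exp(x) + 3.0299)*exp(x)/(10.89*exp(4*x) - 18.546*exp(3*x) + 1.7581*exp(2*x) + 5.2266*exp(x) + 0.8649)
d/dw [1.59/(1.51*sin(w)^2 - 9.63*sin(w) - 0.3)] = (15.3117 - 4.8018*sin(w))*cos(w)/(-1.51*sin(w)^2 + 9.63*sin(w) + 0.3)^2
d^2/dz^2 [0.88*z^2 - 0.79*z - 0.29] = 1.76000000000000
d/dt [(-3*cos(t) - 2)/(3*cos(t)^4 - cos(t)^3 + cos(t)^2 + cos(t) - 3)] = -(54*sin(t)^4 - 102*sin(t)^2 + 35*cos(t) + 9*cos(3*t) + 70)*sin(t)/(2*(3*sin(t)^4 + sin(t)^2*cos(t) - 7*sin(t)^2 + 1)^2)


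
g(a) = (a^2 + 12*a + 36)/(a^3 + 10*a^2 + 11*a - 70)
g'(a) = (2*a + 12)/(a^3 + 10*a^2 + 11*a - 70) + (-3*a^2 - 20*a - 11)*(a^2 + 12*a + 36)/(a^3 + 10*a^2 + 11*a - 70)^2 = (-a^4 - 24*a^3 - 217*a^2 - 860*a - 1236)/(a^6 + 20*a^5 + 122*a^4 + 80*a^3 - 1279*a^2 - 1540*a + 4900)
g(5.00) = 0.34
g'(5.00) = -0.11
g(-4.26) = -0.24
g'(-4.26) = 0.10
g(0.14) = -0.55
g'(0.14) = -0.29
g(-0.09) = -0.49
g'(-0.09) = -0.23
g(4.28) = 0.44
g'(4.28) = -0.20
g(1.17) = -1.23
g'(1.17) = -1.47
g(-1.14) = -0.33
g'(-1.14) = -0.10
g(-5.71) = 0.01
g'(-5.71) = 0.09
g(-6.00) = 0.00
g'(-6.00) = 0.00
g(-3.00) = -0.22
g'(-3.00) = -0.03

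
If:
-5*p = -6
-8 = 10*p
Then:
No Solution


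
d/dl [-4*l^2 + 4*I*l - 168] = -8*l + 4*I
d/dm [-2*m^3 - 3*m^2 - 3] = 6*m*(-m - 1)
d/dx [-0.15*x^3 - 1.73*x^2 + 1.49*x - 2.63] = -0.45*x^2 - 3.46*x + 1.49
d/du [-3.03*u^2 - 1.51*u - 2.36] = -6.06*u - 1.51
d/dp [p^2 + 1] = 2*p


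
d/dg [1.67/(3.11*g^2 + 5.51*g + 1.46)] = (-10.3874*g - 9.2017)/(3.11*g^2 + 5.51*g + 1.46)^2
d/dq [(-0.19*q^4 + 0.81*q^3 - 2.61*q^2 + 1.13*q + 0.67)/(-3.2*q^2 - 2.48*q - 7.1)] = (1.216*q^5 - 1.1784*q^4 + 1.3784*q^3 - 7.1642*q^2 + 41.35*q - 6.3614)/(10.24*q^4 + 15.872*q^3 + 51.5904*q^2 + 35.216*q + 50.41)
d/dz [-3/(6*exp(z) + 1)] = 18*exp(z)/(6*exp(z) + 1)^2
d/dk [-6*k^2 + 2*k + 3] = 2 - 12*k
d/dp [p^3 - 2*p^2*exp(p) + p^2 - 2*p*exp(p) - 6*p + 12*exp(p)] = -2*p^2*exp(p) + 3*p^2 - 6*p*exp(p) + 2*p + 10*exp(p) - 6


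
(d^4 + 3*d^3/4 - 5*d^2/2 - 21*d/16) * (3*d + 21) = 3*d^5 + 93*d^4/4 + 33*d^3/4 - 903*d^2/16 - 441*d/16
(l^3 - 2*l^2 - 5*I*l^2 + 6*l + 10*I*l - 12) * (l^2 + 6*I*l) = l^5 - 2*l^4 + I*l^4 + 36*l^3 - 2*I*l^3 - 72*l^2 + 36*I*l^2 - 72*I*l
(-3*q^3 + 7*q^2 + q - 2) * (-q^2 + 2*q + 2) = 3*q^5 - 13*q^4 + 7*q^3 + 18*q^2 - 2*q - 4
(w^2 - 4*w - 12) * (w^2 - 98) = w^4 - 4*w^3 - 110*w^2 + 392*w + 1176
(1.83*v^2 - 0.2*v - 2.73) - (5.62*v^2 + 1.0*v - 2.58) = -3.79*v^2 - 1.2*v - 0.15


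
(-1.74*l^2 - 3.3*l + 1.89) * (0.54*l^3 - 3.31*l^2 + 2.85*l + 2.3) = -0.9396*l^5 + 3.9774*l^4 + 6.9846*l^3 - 19.6629*l^2 - 2.2035*l + 4.347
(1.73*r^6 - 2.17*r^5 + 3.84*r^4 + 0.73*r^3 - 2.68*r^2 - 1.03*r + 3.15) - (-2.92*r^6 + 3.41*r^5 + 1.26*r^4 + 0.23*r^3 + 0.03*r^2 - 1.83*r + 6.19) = 4.65*r^6 - 5.58*r^5 + 2.58*r^4 + 0.5*r^3 - 2.71*r^2 + 0.8*r - 3.04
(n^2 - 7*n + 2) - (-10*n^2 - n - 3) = 11*n^2 - 6*n + 5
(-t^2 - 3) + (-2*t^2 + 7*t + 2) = -3*t^2 + 7*t - 1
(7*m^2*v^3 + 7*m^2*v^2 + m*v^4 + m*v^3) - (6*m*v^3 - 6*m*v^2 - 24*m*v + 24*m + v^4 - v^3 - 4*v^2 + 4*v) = 7*m^2*v^3 + 7*m^2*v^2 + m*v^4 - 5*m*v^3 + 6*m*v^2 + 24*m*v - 24*m - v^4 + v^3 + 4*v^2 - 4*v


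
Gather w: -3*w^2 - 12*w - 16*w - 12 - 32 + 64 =-3*w^2 - 28*w + 20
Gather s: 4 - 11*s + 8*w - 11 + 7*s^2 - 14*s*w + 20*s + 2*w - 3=7*s^2 + s*(9 - 14*w) + 10*w - 10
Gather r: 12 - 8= 4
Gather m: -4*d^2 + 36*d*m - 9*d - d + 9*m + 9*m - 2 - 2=-4*d^2 - 10*d + m*(36*d + 18) - 4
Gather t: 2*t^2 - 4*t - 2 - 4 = 2*t^2 - 4*t - 6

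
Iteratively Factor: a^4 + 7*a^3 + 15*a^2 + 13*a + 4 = (a + 1)*(a^3 + 6*a^2 + 9*a + 4) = (a + 1)^2*(a^2 + 5*a + 4) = (a + 1)^2*(a + 4)*(a + 1)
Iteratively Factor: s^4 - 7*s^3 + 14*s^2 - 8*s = (s - 4)*(s^3 - 3*s^2 + 2*s) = (s - 4)*(s - 1)*(s^2 - 2*s) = s*(s - 4)*(s - 1)*(s - 2)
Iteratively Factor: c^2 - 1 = (c - 1)*(c + 1)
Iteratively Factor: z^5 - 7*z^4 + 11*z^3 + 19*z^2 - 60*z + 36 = (z - 2)*(z^4 - 5*z^3 + z^2 + 21*z - 18) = (z - 2)*(z - 1)*(z^3 - 4*z^2 - 3*z + 18) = (z - 2)*(z - 1)*(z + 2)*(z^2 - 6*z + 9) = (z - 3)*(z - 2)*(z - 1)*(z + 2)*(z - 3)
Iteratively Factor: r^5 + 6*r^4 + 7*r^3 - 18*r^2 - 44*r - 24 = (r - 2)*(r^4 + 8*r^3 + 23*r^2 + 28*r + 12) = (r - 2)*(r + 1)*(r^3 + 7*r^2 + 16*r + 12) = (r - 2)*(r + 1)*(r + 2)*(r^2 + 5*r + 6) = (r - 2)*(r + 1)*(r + 2)*(r + 3)*(r + 2)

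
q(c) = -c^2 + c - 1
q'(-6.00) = 13.00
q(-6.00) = -43.00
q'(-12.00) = 25.00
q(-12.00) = -157.00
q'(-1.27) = 3.54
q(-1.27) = -3.88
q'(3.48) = -5.96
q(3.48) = -9.63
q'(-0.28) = 1.56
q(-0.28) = -1.36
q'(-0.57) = 2.14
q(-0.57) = -1.89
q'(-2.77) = 6.54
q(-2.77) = -11.44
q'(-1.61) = 4.22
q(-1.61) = -5.20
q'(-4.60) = 10.20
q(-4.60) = -26.76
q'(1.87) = -2.74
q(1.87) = -2.63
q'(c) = 1 - 2*c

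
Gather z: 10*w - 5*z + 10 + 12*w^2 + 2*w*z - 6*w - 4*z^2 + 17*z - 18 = 12*w^2 + 4*w - 4*z^2 + z*(2*w + 12) - 8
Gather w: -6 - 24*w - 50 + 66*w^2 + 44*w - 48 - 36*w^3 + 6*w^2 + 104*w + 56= -36*w^3 + 72*w^2 + 124*w - 48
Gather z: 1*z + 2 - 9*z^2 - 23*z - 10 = -9*z^2 - 22*z - 8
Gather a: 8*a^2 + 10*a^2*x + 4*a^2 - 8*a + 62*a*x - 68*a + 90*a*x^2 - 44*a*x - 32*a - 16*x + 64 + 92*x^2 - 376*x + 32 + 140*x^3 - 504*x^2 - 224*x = a^2*(10*x + 12) + a*(90*x^2 + 18*x - 108) + 140*x^3 - 412*x^2 - 616*x + 96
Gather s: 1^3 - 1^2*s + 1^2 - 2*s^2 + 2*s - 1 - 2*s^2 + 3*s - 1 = -4*s^2 + 4*s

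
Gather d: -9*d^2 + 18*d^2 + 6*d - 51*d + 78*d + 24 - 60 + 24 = 9*d^2 + 33*d - 12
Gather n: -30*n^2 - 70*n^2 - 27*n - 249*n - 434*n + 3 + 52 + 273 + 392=-100*n^2 - 710*n + 720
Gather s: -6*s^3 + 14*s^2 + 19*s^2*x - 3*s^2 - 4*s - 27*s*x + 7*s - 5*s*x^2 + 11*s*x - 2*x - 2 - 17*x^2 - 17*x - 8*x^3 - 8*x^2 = -6*s^3 + s^2*(19*x + 11) + s*(-5*x^2 - 16*x + 3) - 8*x^3 - 25*x^2 - 19*x - 2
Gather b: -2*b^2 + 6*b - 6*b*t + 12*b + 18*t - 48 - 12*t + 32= -2*b^2 + b*(18 - 6*t) + 6*t - 16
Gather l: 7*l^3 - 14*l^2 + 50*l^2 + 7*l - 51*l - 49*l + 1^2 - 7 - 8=7*l^3 + 36*l^2 - 93*l - 14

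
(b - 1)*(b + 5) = b^2 + 4*b - 5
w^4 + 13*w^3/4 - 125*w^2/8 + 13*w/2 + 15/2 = (w - 2)*(w - 5/4)*(w + 1/2)*(w + 6)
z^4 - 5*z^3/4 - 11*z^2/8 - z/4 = z*(z - 2)*(z + 1/4)*(z + 1/2)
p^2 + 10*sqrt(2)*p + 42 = (p + 3*sqrt(2))*(p + 7*sqrt(2))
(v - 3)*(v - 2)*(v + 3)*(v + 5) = v^4 + 3*v^3 - 19*v^2 - 27*v + 90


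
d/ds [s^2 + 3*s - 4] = 2*s + 3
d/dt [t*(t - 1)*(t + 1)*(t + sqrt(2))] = 4*t^3 + 3*sqrt(2)*t^2 - 2*t - sqrt(2)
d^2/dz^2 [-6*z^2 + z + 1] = -12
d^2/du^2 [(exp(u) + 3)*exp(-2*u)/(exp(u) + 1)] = 2*(2*exp(3*u) + 15*exp(2*u) + 17*exp(u) + 6)*exp(-2*u)/(exp(3*u) + 3*exp(2*u) + 3*exp(u) + 1)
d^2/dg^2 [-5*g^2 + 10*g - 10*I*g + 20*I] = -10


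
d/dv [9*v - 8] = 9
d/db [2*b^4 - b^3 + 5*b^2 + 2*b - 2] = 8*b^3 - 3*b^2 + 10*b + 2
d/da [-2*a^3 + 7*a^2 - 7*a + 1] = -6*a^2 + 14*a - 7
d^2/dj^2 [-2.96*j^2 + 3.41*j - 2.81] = -5.92000000000000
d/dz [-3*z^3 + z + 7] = 1 - 9*z^2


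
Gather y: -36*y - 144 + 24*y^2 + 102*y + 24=24*y^2 + 66*y - 120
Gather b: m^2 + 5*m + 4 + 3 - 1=m^2 + 5*m + 6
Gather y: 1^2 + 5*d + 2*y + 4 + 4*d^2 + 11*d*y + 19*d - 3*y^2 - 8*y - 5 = 4*d^2 + 24*d - 3*y^2 + y*(11*d - 6)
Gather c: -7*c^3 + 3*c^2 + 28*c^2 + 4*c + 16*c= -7*c^3 + 31*c^2 + 20*c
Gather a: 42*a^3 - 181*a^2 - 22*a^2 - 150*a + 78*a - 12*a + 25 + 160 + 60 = 42*a^3 - 203*a^2 - 84*a + 245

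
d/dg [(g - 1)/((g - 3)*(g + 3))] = (-g^2 + 2*g - 9)/(g^4 - 18*g^2 + 81)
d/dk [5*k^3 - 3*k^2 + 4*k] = 15*k^2 - 6*k + 4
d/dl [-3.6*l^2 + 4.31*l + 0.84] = 4.31 - 7.2*l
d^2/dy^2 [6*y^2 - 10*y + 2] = 12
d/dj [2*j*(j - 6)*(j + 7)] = 6*j^2 + 4*j - 84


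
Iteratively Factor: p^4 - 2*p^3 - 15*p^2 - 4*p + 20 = (p - 5)*(p^3 + 3*p^2 - 4) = (p - 5)*(p + 2)*(p^2 + p - 2) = (p - 5)*(p - 1)*(p + 2)*(p + 2)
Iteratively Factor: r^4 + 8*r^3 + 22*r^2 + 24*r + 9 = (r + 3)*(r^3 + 5*r^2 + 7*r + 3) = (r + 1)*(r + 3)*(r^2 + 4*r + 3) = (r + 1)^2*(r + 3)*(r + 3)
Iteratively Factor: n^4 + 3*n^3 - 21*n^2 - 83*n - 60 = (n - 5)*(n^3 + 8*n^2 + 19*n + 12) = (n - 5)*(n + 4)*(n^2 + 4*n + 3) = (n - 5)*(n + 3)*(n + 4)*(n + 1)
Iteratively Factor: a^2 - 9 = (a + 3)*(a - 3)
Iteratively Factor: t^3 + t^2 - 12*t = (t - 3)*(t^2 + 4*t) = (t - 3)*(t + 4)*(t)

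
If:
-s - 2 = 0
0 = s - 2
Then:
No Solution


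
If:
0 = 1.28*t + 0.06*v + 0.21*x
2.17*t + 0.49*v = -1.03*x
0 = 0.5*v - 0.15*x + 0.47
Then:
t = -0.04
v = -0.80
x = 0.46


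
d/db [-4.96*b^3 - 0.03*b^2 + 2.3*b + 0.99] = -14.88*b^2 - 0.06*b + 2.3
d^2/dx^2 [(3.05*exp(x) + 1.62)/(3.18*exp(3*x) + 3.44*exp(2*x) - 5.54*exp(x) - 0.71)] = (123.37128*exp(6*x) + 247.532472*exp(5*x) + 445.958864*exp(4*x) + 167.24945*exp(3*x) - 15.005292*exp(2*x) + 53.550274*exp(x) - 4.834603)*exp(x)/(32.157432*exp(9*x) + 104.359968*exp(8*x) - 55.175544*exp(7*x) - 344.450836*exp(6*x) + 49.5224400000001*exp(5*x) + 366.581016*exp(4*x) - 84.036974*exp(3*x) - 60.170796*exp(2*x) - 8.378142*exp(x) - 0.357911)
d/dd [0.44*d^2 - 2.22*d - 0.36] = 0.88*d - 2.22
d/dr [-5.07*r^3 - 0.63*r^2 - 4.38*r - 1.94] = -15.21*r^2 - 1.26*r - 4.38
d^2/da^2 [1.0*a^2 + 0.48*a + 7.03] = 2.00000000000000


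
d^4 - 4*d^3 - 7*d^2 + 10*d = d*(d - 5)*(d - 1)*(d + 2)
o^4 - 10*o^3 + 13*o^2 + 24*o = o*(o - 8)*(o - 3)*(o + 1)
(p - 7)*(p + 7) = p^2 - 49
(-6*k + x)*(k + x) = -6*k^2 - 5*k*x + x^2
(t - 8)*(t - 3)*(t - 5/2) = t^3 - 27*t^2/2 + 103*t/2 - 60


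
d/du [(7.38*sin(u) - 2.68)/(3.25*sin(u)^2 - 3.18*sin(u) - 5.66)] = (-23.985*sin(u)^2 + 17.42*sin(u) - 50.2932)*cos(u)/(10.5625*sin(u)^4 - 20.67*sin(u)^3 - 26.6776*sin(u)^2 + 35.9976*sin(u) + 32.0356)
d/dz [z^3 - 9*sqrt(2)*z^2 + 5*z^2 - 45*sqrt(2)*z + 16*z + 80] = 3*z^2 - 18*sqrt(2)*z + 10*z - 45*sqrt(2) + 16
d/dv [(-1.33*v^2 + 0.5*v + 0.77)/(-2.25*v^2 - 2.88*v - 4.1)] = (4.9554*v^2 + 14.371*v + 0.1676)/(5.0625*v^4 + 12.96*v^3 + 26.7444*v^2 + 23.616*v + 16.81)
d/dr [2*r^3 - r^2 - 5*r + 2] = 6*r^2 - 2*r - 5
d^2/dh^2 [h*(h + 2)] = 2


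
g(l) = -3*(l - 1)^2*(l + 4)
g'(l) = -3*(l - 1)^2 - 3*(l + 4)*(2*l - 2) = -9*l^2 - 12*l + 21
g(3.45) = -134.16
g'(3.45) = -127.52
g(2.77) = -63.63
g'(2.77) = -81.30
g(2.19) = -26.30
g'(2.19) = -48.44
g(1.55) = -5.04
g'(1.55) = -19.22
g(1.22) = -0.76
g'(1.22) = -7.04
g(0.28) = -6.66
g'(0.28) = 16.93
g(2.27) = -30.34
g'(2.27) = -52.62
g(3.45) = -134.16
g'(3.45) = -127.52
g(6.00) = -750.00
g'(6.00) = -375.00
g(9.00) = -2496.00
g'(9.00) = -816.00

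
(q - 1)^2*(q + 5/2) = q^3 + q^2/2 - 4*q + 5/2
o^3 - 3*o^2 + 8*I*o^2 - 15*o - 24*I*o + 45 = (o - 3)*(o + 3*I)*(o + 5*I)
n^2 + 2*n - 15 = (n - 3)*(n + 5)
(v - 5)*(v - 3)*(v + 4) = v^3 - 4*v^2 - 17*v + 60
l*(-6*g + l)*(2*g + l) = -12*g^2*l - 4*g*l^2 + l^3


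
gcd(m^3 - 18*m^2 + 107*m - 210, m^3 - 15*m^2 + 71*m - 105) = m^2 - 12*m + 35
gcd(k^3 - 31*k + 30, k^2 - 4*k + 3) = k - 1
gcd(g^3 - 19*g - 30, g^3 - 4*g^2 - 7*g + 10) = g^2 - 3*g - 10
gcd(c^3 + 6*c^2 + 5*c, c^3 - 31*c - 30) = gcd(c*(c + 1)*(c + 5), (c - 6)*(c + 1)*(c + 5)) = c^2 + 6*c + 5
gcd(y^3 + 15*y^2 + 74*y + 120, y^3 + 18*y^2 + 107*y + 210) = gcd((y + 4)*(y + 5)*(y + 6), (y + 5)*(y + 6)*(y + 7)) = y^2 + 11*y + 30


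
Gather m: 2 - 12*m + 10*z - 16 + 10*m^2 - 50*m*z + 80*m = 10*m^2 + m*(68 - 50*z) + 10*z - 14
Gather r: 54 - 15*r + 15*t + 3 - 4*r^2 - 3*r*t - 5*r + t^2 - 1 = -4*r^2 + r*(-3*t - 20) + t^2 + 15*t + 56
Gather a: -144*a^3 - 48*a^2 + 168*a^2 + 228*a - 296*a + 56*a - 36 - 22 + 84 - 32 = -144*a^3 + 120*a^2 - 12*a - 6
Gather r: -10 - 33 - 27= -70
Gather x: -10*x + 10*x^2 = 10*x^2 - 10*x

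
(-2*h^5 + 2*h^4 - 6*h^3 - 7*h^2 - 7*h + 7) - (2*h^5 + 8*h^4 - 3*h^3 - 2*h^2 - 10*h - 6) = -4*h^5 - 6*h^4 - 3*h^3 - 5*h^2 + 3*h + 13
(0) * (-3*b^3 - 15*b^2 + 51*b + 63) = 0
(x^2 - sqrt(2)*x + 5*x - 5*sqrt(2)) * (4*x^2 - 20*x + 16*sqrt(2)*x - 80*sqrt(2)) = 4*x^4 + 12*sqrt(2)*x^3 - 132*x^2 - 300*sqrt(2)*x + 800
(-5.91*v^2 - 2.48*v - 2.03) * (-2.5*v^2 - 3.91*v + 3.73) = 14.775*v^4 + 29.3081*v^3 - 7.2725*v^2 - 1.3131*v - 7.5719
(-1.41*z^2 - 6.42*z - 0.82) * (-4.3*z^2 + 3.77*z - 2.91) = 6.063*z^4 + 22.2903*z^3 - 16.5743*z^2 + 15.5908*z + 2.3862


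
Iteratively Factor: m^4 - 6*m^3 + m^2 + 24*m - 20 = (m + 2)*(m^3 - 8*m^2 + 17*m - 10) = (m - 5)*(m + 2)*(m^2 - 3*m + 2) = (m - 5)*(m - 1)*(m + 2)*(m - 2)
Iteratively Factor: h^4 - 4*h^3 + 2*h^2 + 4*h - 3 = (h - 1)*(h^3 - 3*h^2 - h + 3) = (h - 3)*(h - 1)*(h^2 - 1) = (h - 3)*(h - 1)^2*(h + 1)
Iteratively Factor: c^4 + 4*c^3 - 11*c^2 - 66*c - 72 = (c - 4)*(c^3 + 8*c^2 + 21*c + 18) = (c - 4)*(c + 3)*(c^2 + 5*c + 6) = (c - 4)*(c + 3)^2*(c + 2)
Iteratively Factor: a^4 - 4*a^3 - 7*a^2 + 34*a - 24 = (a - 4)*(a^3 - 7*a + 6) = (a - 4)*(a - 2)*(a^2 + 2*a - 3) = (a - 4)*(a - 2)*(a - 1)*(a + 3)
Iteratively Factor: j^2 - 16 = (j - 4)*(j + 4)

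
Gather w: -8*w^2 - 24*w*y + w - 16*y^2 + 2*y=-8*w^2 + w*(1 - 24*y) - 16*y^2 + 2*y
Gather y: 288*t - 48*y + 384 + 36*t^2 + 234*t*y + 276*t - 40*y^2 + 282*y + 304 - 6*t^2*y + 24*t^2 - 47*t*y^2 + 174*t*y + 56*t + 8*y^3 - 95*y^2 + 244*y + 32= 60*t^2 + 620*t + 8*y^3 + y^2*(-47*t - 135) + y*(-6*t^2 + 408*t + 478) + 720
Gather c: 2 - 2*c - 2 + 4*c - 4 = 2*c - 4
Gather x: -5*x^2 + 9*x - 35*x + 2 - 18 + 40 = -5*x^2 - 26*x + 24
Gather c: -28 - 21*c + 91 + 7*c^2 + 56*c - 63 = 7*c^2 + 35*c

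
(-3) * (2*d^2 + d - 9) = -6*d^2 - 3*d + 27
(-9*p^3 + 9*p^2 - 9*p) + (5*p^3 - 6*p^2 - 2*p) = -4*p^3 + 3*p^2 - 11*p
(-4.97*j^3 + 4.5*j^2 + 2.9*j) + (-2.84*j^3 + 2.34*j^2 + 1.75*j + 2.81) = -7.81*j^3 + 6.84*j^2 + 4.65*j + 2.81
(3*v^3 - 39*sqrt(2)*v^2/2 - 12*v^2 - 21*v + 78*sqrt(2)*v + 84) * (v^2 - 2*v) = 3*v^5 - 39*sqrt(2)*v^4/2 - 18*v^4 + 3*v^3 + 117*sqrt(2)*v^3 - 156*sqrt(2)*v^2 + 126*v^2 - 168*v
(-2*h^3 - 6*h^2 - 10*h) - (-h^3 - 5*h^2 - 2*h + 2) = -h^3 - h^2 - 8*h - 2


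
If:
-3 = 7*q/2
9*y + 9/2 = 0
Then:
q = -6/7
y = -1/2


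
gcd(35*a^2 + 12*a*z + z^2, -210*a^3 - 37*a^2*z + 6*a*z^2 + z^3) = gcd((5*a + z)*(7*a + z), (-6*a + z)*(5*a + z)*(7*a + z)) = 35*a^2 + 12*a*z + z^2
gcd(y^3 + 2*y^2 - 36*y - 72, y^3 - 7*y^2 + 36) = y^2 - 4*y - 12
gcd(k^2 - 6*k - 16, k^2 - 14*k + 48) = k - 8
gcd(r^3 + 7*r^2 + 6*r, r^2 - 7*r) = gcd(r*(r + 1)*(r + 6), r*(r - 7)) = r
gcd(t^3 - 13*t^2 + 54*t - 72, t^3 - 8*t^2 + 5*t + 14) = 1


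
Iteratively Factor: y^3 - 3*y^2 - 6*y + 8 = (y + 2)*(y^2 - 5*y + 4) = (y - 4)*(y + 2)*(y - 1)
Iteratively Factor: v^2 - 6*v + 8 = (v - 4)*(v - 2)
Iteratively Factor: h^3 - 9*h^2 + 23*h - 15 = (h - 1)*(h^2 - 8*h + 15) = (h - 5)*(h - 1)*(h - 3)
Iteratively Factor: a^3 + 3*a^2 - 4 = (a + 2)*(a^2 + a - 2) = (a + 2)^2*(a - 1)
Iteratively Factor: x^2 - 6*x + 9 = (x - 3)*(x - 3)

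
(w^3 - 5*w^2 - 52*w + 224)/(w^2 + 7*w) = w - 12 + 32/w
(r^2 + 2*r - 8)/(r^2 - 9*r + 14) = (r + 4)/(r - 7)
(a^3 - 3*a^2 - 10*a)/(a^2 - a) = (a^2 - 3*a - 10)/(a - 1)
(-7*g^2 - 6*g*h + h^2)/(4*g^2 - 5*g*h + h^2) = (-7*g^2 - 6*g*h + h^2)/(4*g^2 - 5*g*h + h^2)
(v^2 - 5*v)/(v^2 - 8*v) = (v - 5)/(v - 8)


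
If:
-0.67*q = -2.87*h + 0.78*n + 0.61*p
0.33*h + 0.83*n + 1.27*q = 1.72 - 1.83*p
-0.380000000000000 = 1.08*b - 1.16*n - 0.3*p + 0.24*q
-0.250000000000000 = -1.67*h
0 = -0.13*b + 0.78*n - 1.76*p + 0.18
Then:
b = -3.12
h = 0.15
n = -1.81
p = -0.47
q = 3.17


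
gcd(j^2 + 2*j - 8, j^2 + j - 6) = j - 2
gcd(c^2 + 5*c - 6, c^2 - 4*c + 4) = 1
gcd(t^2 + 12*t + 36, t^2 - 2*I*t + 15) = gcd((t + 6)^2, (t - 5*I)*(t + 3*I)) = 1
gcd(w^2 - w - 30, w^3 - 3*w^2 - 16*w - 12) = w - 6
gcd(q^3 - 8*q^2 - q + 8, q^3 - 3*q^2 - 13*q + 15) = q - 1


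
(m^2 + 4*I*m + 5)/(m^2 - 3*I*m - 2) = (m + 5*I)/(m - 2*I)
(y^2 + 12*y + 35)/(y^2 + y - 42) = (y + 5)/(y - 6)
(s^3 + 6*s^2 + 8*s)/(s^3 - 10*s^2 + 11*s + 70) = s*(s + 4)/(s^2 - 12*s + 35)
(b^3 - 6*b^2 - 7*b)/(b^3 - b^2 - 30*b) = (-b^2 + 6*b + 7)/(-b^2 + b + 30)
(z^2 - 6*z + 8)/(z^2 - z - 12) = (z - 2)/(z + 3)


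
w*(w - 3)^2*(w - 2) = w^4 - 8*w^3 + 21*w^2 - 18*w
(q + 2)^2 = q^2 + 4*q + 4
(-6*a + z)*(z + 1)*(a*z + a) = -6*a^2*z^2 - 12*a^2*z - 6*a^2 + a*z^3 + 2*a*z^2 + a*z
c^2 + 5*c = c*(c + 5)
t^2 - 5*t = t*(t - 5)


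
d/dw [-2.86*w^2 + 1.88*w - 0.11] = 1.88 - 5.72*w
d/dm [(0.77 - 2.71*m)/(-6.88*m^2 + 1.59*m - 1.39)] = (-18.6448*m^2 + 10.5952*m + 2.5426)/(47.3344*m^4 - 21.8784*m^3 + 21.6545*m^2 - 4.4202*m + 1.9321)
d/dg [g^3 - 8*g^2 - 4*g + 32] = 3*g^2 - 16*g - 4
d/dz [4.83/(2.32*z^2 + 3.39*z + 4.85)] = (-22.4112*z - 16.3737)/(2.32*z^2 + 3.39*z + 4.85)^2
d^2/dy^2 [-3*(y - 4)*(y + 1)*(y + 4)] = -18*y - 6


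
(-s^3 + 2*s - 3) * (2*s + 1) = -2*s^4 - s^3 + 4*s^2 - 4*s - 3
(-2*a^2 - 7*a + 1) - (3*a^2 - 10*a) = -5*a^2 + 3*a + 1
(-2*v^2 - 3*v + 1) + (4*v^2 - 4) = 2*v^2 - 3*v - 3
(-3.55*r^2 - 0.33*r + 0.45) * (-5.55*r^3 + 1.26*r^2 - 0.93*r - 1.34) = 19.7025*r^5 - 2.6415*r^4 + 0.3882*r^3 + 5.6309*r^2 + 0.0237*r - 0.603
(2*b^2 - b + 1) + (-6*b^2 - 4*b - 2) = -4*b^2 - 5*b - 1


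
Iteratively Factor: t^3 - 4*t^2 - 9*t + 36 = (t - 3)*(t^2 - t - 12) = (t - 3)*(t + 3)*(t - 4)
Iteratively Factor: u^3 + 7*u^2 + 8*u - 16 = (u - 1)*(u^2 + 8*u + 16) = (u - 1)*(u + 4)*(u + 4)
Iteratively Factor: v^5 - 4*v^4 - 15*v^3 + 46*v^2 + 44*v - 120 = (v - 2)*(v^4 - 2*v^3 - 19*v^2 + 8*v + 60) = (v - 5)*(v - 2)*(v^3 + 3*v^2 - 4*v - 12) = (v - 5)*(v - 2)^2*(v^2 + 5*v + 6) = (v - 5)*(v - 2)^2*(v + 3)*(v + 2)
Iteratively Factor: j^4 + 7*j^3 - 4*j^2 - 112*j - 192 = (j + 4)*(j^3 + 3*j^2 - 16*j - 48) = (j + 4)^2*(j^2 - j - 12) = (j - 4)*(j + 4)^2*(j + 3)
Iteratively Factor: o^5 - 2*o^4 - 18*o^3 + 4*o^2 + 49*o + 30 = (o + 1)*(o^4 - 3*o^3 - 15*o^2 + 19*o + 30) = (o + 1)*(o + 3)*(o^3 - 6*o^2 + 3*o + 10) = (o - 2)*(o + 1)*(o + 3)*(o^2 - 4*o - 5) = (o - 5)*(o - 2)*(o + 1)*(o + 3)*(o + 1)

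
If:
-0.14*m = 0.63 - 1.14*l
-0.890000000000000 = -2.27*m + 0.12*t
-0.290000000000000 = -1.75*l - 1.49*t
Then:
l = 0.60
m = 0.37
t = -0.51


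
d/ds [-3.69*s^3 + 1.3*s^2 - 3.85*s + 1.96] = -11.07*s^2 + 2.6*s - 3.85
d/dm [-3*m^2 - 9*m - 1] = -6*m - 9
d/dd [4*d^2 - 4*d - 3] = 8*d - 4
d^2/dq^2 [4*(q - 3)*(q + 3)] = 8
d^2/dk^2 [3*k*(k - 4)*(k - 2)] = 18*k - 36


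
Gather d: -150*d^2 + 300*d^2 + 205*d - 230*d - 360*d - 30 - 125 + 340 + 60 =150*d^2 - 385*d + 245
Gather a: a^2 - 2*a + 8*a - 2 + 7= a^2 + 6*a + 5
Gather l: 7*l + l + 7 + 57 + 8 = 8*l + 72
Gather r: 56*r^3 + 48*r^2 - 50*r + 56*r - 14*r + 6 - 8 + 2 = 56*r^3 + 48*r^2 - 8*r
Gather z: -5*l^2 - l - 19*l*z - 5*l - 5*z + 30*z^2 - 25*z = -5*l^2 - 6*l + 30*z^2 + z*(-19*l - 30)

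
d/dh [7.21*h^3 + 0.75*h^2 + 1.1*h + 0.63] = 21.63*h^2 + 1.5*h + 1.1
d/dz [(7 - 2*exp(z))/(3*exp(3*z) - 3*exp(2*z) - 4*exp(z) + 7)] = (12*exp(3*z) - 69*exp(2*z) + 42*exp(z) + 14)*exp(z)/(9*exp(6*z) - 18*exp(5*z) - 15*exp(4*z) + 66*exp(3*z) - 26*exp(2*z) - 56*exp(z) + 49)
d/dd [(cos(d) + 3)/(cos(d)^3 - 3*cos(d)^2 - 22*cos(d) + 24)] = (-33*cos(d)/2 + 3*cos(2*d) + cos(3*d)/2 - 87)*sin(d)/(cos(d)^3 - 3*cos(d)^2 - 22*cos(d) + 24)^2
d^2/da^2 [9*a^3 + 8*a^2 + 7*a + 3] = 54*a + 16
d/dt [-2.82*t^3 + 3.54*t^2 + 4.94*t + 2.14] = -8.46*t^2 + 7.08*t + 4.94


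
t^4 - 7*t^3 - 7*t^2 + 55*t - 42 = (t - 7)*(t - 2)*(t - 1)*(t + 3)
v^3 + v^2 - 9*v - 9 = (v - 3)*(v + 1)*(v + 3)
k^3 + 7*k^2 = k^2*(k + 7)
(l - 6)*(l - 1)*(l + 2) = l^3 - 5*l^2 - 8*l + 12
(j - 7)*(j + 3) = j^2 - 4*j - 21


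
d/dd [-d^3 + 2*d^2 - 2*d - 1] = -3*d^2 + 4*d - 2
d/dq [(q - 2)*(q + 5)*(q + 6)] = 3*q^2 + 18*q + 8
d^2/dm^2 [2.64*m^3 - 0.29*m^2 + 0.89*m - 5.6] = 15.84*m - 0.58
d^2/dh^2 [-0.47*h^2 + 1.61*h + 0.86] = -0.940000000000000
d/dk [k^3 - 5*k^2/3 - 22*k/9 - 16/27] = 3*k^2 - 10*k/3 - 22/9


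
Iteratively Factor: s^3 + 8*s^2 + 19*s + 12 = (s + 1)*(s^2 + 7*s + 12) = (s + 1)*(s + 4)*(s + 3)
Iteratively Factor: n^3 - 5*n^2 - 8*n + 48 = (n - 4)*(n^2 - n - 12) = (n - 4)^2*(n + 3)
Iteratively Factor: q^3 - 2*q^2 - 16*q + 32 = (q - 4)*(q^2 + 2*q - 8) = (q - 4)*(q - 2)*(q + 4)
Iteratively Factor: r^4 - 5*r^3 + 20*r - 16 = (r - 2)*(r^3 - 3*r^2 - 6*r + 8) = (r - 4)*(r - 2)*(r^2 + r - 2) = (r - 4)*(r - 2)*(r + 2)*(r - 1)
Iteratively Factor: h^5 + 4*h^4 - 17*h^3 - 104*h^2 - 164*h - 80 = (h + 2)*(h^4 + 2*h^3 - 21*h^2 - 62*h - 40) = (h - 5)*(h + 2)*(h^3 + 7*h^2 + 14*h + 8) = (h - 5)*(h + 2)^2*(h^2 + 5*h + 4) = (h - 5)*(h + 2)^2*(h + 4)*(h + 1)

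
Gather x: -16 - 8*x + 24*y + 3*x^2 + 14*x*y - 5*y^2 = 3*x^2 + x*(14*y - 8) - 5*y^2 + 24*y - 16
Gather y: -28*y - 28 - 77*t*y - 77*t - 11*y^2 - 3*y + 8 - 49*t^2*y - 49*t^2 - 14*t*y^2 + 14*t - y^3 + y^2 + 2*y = -49*t^2 - 63*t - y^3 + y^2*(-14*t - 10) + y*(-49*t^2 - 77*t - 29) - 20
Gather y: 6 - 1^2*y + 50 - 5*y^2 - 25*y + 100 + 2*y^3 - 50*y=2*y^3 - 5*y^2 - 76*y + 156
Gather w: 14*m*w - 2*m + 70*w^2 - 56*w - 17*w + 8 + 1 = -2*m + 70*w^2 + w*(14*m - 73) + 9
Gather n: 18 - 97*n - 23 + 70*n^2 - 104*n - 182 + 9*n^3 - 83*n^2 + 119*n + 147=9*n^3 - 13*n^2 - 82*n - 40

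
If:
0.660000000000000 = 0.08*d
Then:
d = 8.25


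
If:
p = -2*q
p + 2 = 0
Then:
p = -2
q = 1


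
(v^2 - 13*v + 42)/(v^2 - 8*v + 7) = (v - 6)/(v - 1)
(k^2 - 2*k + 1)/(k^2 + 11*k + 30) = (k^2 - 2*k + 1)/(k^2 + 11*k + 30)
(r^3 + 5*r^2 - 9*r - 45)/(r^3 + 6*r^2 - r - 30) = (r - 3)/(r - 2)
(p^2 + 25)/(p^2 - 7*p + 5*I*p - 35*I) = (p - 5*I)/(p - 7)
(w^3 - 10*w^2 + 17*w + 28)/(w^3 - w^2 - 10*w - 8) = (w - 7)/(w + 2)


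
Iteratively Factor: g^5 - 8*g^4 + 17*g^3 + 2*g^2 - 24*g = (g - 3)*(g^4 - 5*g^3 + 2*g^2 + 8*g) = (g - 3)*(g + 1)*(g^3 - 6*g^2 + 8*g) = (g - 3)*(g - 2)*(g + 1)*(g^2 - 4*g) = g*(g - 3)*(g - 2)*(g + 1)*(g - 4)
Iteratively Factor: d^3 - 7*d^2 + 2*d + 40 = (d - 4)*(d^2 - 3*d - 10) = (d - 4)*(d + 2)*(d - 5)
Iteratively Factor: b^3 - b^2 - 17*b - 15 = (b - 5)*(b^2 + 4*b + 3) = (b - 5)*(b + 1)*(b + 3)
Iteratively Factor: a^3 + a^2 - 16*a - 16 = (a + 1)*(a^2 - 16) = (a - 4)*(a + 1)*(a + 4)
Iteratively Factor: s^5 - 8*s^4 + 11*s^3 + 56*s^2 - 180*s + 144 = (s + 3)*(s^4 - 11*s^3 + 44*s^2 - 76*s + 48) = (s - 4)*(s + 3)*(s^3 - 7*s^2 + 16*s - 12) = (s - 4)*(s - 2)*(s + 3)*(s^2 - 5*s + 6) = (s - 4)*(s - 2)^2*(s + 3)*(s - 3)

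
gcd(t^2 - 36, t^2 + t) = 1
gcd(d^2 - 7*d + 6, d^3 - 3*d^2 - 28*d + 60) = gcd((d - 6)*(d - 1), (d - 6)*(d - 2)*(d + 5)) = d - 6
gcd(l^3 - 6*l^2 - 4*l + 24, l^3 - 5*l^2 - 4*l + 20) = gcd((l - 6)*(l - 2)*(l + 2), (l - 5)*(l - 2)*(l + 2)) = l^2 - 4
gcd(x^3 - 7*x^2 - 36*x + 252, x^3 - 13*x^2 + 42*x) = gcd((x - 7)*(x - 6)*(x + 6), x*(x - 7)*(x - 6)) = x^2 - 13*x + 42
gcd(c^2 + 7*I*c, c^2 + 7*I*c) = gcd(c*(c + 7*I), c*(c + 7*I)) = c^2 + 7*I*c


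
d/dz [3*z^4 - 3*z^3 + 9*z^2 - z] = 12*z^3 - 9*z^2 + 18*z - 1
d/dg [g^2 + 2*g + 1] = 2*g + 2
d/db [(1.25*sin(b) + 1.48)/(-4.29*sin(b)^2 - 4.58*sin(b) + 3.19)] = (5.3625*sin(b)^2 + 12.6984*sin(b) + 10.7659)*cos(b)/(18.4041*sin(b)^4 + 39.2964*sin(b)^3 - 6.3938*sin(b)^2 - 29.2204*sin(b) + 10.1761)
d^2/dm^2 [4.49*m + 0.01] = 0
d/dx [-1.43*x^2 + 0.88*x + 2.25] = 0.88 - 2.86*x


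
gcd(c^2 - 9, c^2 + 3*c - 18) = c - 3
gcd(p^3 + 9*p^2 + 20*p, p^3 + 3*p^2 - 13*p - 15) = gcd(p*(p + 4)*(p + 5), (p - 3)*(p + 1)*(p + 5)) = p + 5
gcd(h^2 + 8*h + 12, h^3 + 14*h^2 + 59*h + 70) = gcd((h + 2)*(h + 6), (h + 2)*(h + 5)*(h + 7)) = h + 2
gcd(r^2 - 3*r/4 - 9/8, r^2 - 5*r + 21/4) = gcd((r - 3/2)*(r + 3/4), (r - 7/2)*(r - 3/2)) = r - 3/2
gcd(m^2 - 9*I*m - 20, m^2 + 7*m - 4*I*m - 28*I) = m - 4*I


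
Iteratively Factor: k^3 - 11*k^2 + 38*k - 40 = (k - 2)*(k^2 - 9*k + 20) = (k - 4)*(k - 2)*(k - 5)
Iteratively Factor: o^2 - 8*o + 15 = (o - 5)*(o - 3)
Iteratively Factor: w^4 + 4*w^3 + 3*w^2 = (w)*(w^3 + 4*w^2 + 3*w) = w*(w + 3)*(w^2 + w) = w^2*(w + 3)*(w + 1)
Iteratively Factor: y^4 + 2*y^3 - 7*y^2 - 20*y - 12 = (y - 3)*(y^3 + 5*y^2 + 8*y + 4) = (y - 3)*(y + 1)*(y^2 + 4*y + 4) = (y - 3)*(y + 1)*(y + 2)*(y + 2)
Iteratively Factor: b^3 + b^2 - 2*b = (b - 1)*(b^2 + 2*b) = b*(b - 1)*(b + 2)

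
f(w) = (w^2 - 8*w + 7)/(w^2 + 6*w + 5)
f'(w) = (-2*w - 6)*(w^2 - 8*w + 7)/(w^2 + 6*w + 5)^2 + (2*w - 8)/(w^2 + 6*w + 5)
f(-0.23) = 2.42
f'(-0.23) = -5.96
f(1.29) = -0.11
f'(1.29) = -0.31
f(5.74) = -0.08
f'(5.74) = 0.07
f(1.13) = -0.06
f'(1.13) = -0.40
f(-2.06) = -8.90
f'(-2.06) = -1.48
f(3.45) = -0.23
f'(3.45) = 0.05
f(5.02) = -0.13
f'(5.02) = 0.07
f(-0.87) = 27.41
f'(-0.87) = -235.63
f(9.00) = 0.11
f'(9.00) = 0.05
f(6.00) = -0.06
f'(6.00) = 0.07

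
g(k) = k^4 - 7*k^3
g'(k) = 4*k^3 - 21*k^2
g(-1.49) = 28.08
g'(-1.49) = -59.85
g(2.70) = -84.64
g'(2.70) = -74.36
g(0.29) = -0.16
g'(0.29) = -1.67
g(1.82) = -31.23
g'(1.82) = -45.45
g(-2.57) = 162.45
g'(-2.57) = -206.60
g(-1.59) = 34.53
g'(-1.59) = -69.17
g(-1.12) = 11.41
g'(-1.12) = -31.96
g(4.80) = -243.30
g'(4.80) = -41.47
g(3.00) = -108.00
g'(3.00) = -81.00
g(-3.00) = 270.00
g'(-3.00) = -297.00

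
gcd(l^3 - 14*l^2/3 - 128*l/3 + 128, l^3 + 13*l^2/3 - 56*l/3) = l - 8/3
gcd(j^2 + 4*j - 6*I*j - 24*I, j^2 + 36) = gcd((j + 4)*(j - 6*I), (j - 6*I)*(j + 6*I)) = j - 6*I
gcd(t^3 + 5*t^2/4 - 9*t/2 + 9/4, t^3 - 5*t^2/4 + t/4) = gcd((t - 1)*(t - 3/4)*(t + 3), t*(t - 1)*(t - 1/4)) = t - 1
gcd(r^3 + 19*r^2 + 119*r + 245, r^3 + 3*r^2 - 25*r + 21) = r + 7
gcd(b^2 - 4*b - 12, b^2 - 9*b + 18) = b - 6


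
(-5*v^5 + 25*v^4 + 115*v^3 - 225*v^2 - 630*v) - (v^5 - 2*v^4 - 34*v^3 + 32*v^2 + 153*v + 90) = -6*v^5 + 27*v^4 + 149*v^3 - 257*v^2 - 783*v - 90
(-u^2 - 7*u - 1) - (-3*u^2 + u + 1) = 2*u^2 - 8*u - 2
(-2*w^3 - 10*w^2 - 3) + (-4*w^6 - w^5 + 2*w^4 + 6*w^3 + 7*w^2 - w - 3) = -4*w^6 - w^5 + 2*w^4 + 4*w^3 - 3*w^2 - w - 6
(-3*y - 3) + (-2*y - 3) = -5*y - 6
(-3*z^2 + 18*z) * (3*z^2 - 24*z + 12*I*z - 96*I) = -9*z^4 + 126*z^3 - 36*I*z^3 - 432*z^2 + 504*I*z^2 - 1728*I*z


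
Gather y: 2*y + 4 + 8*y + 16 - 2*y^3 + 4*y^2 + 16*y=-2*y^3 + 4*y^2 + 26*y + 20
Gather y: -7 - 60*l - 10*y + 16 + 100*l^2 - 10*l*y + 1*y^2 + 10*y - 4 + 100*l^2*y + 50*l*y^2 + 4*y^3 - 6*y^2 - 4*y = 100*l^2 - 60*l + 4*y^3 + y^2*(50*l - 5) + y*(100*l^2 - 10*l - 4) + 5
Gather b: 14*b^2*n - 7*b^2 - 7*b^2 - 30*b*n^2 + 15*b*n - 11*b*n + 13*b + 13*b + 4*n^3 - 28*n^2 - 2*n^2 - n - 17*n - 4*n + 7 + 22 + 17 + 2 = b^2*(14*n - 14) + b*(-30*n^2 + 4*n + 26) + 4*n^3 - 30*n^2 - 22*n + 48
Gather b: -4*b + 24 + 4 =28 - 4*b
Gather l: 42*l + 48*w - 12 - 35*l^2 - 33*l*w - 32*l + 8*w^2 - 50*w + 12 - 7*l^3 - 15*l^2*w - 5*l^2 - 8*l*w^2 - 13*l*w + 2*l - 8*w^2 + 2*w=-7*l^3 + l^2*(-15*w - 40) + l*(-8*w^2 - 46*w + 12)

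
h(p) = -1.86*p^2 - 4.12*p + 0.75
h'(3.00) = -15.28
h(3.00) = -28.35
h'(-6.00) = 18.20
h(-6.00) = -41.49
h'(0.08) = -4.42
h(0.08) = 0.41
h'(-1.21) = 0.38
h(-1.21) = 3.01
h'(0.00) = -4.12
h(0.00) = 0.75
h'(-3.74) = 9.79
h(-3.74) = -9.86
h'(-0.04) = -3.97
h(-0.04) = 0.91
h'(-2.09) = 3.65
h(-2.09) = 1.24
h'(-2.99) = 7.00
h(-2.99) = -3.56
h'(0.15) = -4.68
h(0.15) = 0.09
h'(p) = -3.72*p - 4.12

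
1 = 1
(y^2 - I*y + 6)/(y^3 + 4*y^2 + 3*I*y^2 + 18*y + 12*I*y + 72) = (y + 2*I)/(y^2 + y*(4 + 6*I) + 24*I)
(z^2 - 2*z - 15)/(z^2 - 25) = (z + 3)/(z + 5)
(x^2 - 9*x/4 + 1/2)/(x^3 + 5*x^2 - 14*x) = (x - 1/4)/(x*(x + 7))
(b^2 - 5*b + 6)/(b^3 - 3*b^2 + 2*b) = (b - 3)/(b*(b - 1))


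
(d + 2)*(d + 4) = d^2 + 6*d + 8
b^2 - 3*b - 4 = (b - 4)*(b + 1)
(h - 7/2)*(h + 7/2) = h^2 - 49/4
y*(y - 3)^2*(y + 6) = y^4 - 27*y^2 + 54*y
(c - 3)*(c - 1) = c^2 - 4*c + 3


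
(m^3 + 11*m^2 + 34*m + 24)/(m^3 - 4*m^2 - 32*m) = (m^2 + 7*m + 6)/(m*(m - 8))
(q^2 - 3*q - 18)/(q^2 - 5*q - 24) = (q - 6)/(q - 8)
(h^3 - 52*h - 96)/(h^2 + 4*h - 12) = (h^2 - 6*h - 16)/(h - 2)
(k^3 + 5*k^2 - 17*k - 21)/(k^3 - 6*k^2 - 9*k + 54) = (k^2 + 8*k + 7)/(k^2 - 3*k - 18)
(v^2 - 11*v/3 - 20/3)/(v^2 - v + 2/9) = 3*(3*v^2 - 11*v - 20)/(9*v^2 - 9*v + 2)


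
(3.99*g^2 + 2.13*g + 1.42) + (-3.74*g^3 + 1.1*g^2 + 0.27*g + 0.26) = -3.74*g^3 + 5.09*g^2 + 2.4*g + 1.68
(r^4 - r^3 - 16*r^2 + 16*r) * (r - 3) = r^5 - 4*r^4 - 13*r^3 + 64*r^2 - 48*r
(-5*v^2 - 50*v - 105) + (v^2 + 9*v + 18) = -4*v^2 - 41*v - 87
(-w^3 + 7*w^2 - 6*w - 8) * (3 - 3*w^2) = 3*w^5 - 21*w^4 + 15*w^3 + 45*w^2 - 18*w - 24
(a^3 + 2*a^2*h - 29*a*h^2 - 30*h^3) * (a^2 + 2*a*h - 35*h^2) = a^5 + 4*a^4*h - 60*a^3*h^2 - 158*a^2*h^3 + 955*a*h^4 + 1050*h^5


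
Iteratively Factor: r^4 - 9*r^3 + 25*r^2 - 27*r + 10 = (r - 1)*(r^3 - 8*r^2 + 17*r - 10) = (r - 5)*(r - 1)*(r^2 - 3*r + 2) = (r - 5)*(r - 1)^2*(r - 2)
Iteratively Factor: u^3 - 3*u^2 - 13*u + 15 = (u - 1)*(u^2 - 2*u - 15) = (u - 1)*(u + 3)*(u - 5)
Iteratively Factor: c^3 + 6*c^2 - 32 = (c + 4)*(c^2 + 2*c - 8) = (c + 4)^2*(c - 2)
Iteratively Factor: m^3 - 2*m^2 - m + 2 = (m - 1)*(m^2 - m - 2) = (m - 1)*(m + 1)*(m - 2)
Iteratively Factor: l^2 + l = (l + 1)*(l)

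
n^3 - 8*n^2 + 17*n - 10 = (n - 5)*(n - 2)*(n - 1)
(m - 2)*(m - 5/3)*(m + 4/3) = m^3 - 7*m^2/3 - 14*m/9 + 40/9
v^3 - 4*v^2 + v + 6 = (v - 3)*(v - 2)*(v + 1)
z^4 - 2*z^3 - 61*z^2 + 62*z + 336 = (z - 8)*(z - 3)*(z + 2)*(z + 7)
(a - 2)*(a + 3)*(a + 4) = a^3 + 5*a^2 - 2*a - 24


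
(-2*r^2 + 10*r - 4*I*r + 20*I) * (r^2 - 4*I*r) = -2*r^4 + 10*r^3 + 4*I*r^3 - 16*r^2 - 20*I*r^2 + 80*r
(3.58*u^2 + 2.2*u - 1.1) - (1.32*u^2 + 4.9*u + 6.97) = 2.26*u^2 - 2.7*u - 8.07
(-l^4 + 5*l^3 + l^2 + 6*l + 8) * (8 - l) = l^5 - 13*l^4 + 39*l^3 + 2*l^2 + 40*l + 64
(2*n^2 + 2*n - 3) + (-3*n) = 2*n^2 - n - 3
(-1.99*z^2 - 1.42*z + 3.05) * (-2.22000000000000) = 4.4178*z^2 + 3.1524*z - 6.771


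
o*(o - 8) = o^2 - 8*o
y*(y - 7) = y^2 - 7*y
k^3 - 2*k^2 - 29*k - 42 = (k - 7)*(k + 2)*(k + 3)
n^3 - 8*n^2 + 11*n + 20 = (n - 5)*(n - 4)*(n + 1)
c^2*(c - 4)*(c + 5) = c^4 + c^3 - 20*c^2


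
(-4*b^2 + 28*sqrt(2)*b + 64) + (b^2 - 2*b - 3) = -3*b^2 - 2*b + 28*sqrt(2)*b + 61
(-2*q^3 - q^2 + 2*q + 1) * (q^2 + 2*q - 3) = -2*q^5 - 5*q^4 + 6*q^3 + 8*q^2 - 4*q - 3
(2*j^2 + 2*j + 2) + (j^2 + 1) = 3*j^2 + 2*j + 3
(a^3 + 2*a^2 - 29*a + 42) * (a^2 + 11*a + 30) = a^5 + 13*a^4 + 23*a^3 - 217*a^2 - 408*a + 1260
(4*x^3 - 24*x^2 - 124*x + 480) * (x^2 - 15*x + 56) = 4*x^5 - 84*x^4 + 460*x^3 + 996*x^2 - 14144*x + 26880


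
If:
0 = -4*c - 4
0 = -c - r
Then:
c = -1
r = 1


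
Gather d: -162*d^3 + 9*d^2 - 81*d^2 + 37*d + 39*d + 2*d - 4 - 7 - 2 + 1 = -162*d^3 - 72*d^2 + 78*d - 12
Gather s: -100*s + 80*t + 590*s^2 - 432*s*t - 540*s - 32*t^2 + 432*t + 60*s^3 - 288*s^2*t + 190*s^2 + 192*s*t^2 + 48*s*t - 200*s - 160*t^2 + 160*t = 60*s^3 + s^2*(780 - 288*t) + s*(192*t^2 - 384*t - 840) - 192*t^2 + 672*t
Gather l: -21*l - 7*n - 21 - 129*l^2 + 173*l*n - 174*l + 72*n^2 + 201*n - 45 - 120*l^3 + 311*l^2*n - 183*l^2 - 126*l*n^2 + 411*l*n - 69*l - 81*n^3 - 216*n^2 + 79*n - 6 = -120*l^3 + l^2*(311*n - 312) + l*(-126*n^2 + 584*n - 264) - 81*n^3 - 144*n^2 + 273*n - 72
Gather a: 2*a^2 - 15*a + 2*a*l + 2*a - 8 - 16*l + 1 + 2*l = 2*a^2 + a*(2*l - 13) - 14*l - 7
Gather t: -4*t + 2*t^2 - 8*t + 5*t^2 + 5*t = 7*t^2 - 7*t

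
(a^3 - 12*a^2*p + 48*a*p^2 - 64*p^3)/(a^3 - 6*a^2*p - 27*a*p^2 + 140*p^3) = (-a^2 + 8*a*p - 16*p^2)/(-a^2 + 2*a*p + 35*p^2)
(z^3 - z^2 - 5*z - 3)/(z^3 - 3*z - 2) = (z - 3)/(z - 2)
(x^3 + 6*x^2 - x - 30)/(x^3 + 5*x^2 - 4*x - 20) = (x + 3)/(x + 2)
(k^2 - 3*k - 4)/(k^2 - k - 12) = (k + 1)/(k + 3)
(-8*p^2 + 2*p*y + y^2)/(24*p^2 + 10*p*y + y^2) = (-2*p + y)/(6*p + y)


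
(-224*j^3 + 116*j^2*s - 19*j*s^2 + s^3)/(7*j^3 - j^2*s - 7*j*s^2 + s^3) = (32*j^2 - 12*j*s + s^2)/(-j^2 + s^2)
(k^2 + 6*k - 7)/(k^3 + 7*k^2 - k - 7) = 1/(k + 1)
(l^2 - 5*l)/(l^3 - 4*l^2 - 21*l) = (5 - l)/(-l^2 + 4*l + 21)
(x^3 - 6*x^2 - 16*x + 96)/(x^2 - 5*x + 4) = (x^2 - 2*x - 24)/(x - 1)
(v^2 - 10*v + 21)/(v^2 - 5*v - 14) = (v - 3)/(v + 2)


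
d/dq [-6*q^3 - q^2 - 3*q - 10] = -18*q^2 - 2*q - 3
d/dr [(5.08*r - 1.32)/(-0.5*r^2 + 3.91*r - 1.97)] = (2.54*r^2 - 1.32*r - 4.8464)/(0.25*r^4 - 3.91*r^3 + 17.2581*r^2 - 15.4054*r + 3.8809)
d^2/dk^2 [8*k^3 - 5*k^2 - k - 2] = 48*k - 10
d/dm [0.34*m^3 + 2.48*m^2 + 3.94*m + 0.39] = 1.02*m^2 + 4.96*m + 3.94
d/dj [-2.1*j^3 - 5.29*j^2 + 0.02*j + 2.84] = -6.3*j^2 - 10.58*j + 0.02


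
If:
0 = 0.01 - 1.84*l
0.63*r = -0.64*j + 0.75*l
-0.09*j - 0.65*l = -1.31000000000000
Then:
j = 14.52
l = 0.01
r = -14.74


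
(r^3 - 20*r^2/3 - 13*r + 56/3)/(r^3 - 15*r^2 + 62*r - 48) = (r + 7/3)/(r - 6)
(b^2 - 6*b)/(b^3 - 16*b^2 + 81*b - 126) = b/(b^2 - 10*b + 21)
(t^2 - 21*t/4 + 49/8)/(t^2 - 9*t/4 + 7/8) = (2*t - 7)/(2*t - 1)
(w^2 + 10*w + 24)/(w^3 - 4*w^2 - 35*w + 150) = (w + 4)/(w^2 - 10*w + 25)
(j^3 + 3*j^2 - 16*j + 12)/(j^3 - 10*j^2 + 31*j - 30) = (j^2 + 5*j - 6)/(j^2 - 8*j + 15)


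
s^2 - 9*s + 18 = (s - 6)*(s - 3)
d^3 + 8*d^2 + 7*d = d*(d + 1)*(d + 7)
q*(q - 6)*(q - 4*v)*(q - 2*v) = q^4 - 6*q^3*v - 6*q^3 + 8*q^2*v^2 + 36*q^2*v - 48*q*v^2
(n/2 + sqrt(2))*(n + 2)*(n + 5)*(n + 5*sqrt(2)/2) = n^4/2 + 9*sqrt(2)*n^3/4 + 7*n^3/2 + 10*n^2 + 63*sqrt(2)*n^2/4 + 45*sqrt(2)*n/2 + 35*n + 50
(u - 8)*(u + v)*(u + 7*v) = u^3 + 8*u^2*v - 8*u^2 + 7*u*v^2 - 64*u*v - 56*v^2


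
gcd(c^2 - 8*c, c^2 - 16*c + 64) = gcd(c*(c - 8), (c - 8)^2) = c - 8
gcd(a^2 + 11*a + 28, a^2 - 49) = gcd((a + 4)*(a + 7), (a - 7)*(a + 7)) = a + 7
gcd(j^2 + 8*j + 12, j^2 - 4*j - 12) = j + 2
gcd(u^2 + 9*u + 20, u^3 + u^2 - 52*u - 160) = u^2 + 9*u + 20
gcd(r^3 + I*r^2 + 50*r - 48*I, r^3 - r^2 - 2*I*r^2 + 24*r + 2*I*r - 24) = r - 6*I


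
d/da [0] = 0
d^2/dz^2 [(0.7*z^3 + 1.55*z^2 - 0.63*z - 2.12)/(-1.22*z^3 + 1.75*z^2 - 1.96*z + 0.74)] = (-7.60304*z^6 + 15.669192*z^5 + 44.449236*z^4 - 105.362362*z^3 + 94.331412*z^2 - 39.341004*z + 10.927528)/(1.815848*z^9 - 7.8141*z^8 + 19.960542*z^7 - 33.771223*z^6 + 41.547156*z^5 - 37.584078*z^4 + 24.762952*z^3 - 11.403252*z^2 + 3.219888*z - 0.405224)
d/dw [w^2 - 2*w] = 2*w - 2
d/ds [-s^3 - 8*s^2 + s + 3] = -3*s^2 - 16*s + 1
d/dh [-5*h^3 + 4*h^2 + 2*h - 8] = -15*h^2 + 8*h + 2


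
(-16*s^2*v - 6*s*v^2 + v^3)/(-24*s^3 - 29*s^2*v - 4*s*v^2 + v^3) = v*(2*s + v)/(3*s^2 + 4*s*v + v^2)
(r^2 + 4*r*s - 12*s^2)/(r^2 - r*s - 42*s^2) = (r - 2*s)/(r - 7*s)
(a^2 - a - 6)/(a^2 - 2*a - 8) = (a - 3)/(a - 4)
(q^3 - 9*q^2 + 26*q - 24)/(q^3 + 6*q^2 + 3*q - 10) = (q^3 - 9*q^2 + 26*q - 24)/(q^3 + 6*q^2 + 3*q - 10)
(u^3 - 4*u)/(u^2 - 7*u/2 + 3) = 2*u*(u + 2)/(2*u - 3)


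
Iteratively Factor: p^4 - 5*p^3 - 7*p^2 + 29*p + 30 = (p - 3)*(p^3 - 2*p^2 - 13*p - 10) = (p - 3)*(p + 2)*(p^2 - 4*p - 5) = (p - 5)*(p - 3)*(p + 2)*(p + 1)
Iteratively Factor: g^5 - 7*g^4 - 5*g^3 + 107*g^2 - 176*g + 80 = (g - 5)*(g^4 - 2*g^3 - 15*g^2 + 32*g - 16) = (g - 5)*(g - 1)*(g^3 - g^2 - 16*g + 16) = (g - 5)*(g - 4)*(g - 1)*(g^2 + 3*g - 4) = (g - 5)*(g - 4)*(g - 1)*(g + 4)*(g - 1)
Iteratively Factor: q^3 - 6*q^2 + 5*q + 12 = (q - 3)*(q^2 - 3*q - 4) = (q - 3)*(q + 1)*(q - 4)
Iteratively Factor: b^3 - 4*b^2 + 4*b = (b - 2)*(b^2 - 2*b) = b*(b - 2)*(b - 2)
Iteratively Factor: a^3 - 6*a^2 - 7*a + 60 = (a - 5)*(a^2 - a - 12) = (a - 5)*(a + 3)*(a - 4)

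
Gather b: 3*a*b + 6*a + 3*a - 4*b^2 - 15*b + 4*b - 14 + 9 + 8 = 9*a - 4*b^2 + b*(3*a - 11) + 3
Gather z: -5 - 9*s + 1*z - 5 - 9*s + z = -18*s + 2*z - 10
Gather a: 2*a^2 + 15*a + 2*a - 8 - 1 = 2*a^2 + 17*a - 9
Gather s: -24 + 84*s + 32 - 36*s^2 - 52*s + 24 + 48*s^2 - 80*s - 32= 12*s^2 - 48*s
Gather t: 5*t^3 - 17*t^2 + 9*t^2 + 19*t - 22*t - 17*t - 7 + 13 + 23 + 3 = 5*t^3 - 8*t^2 - 20*t + 32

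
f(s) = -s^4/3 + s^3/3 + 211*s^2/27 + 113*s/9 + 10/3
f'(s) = -4*s^3/3 + s^2 + 422*s/27 + 113/9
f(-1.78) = 0.52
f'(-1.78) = -4.58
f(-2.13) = 1.96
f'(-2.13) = -3.31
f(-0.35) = -0.12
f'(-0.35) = 7.26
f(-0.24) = 0.76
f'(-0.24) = 8.88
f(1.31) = 32.96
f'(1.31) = 31.75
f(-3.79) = -18.92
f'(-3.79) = 40.27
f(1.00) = 23.70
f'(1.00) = 27.85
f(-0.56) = -1.34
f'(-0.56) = 4.35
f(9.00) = -1194.67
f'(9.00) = -737.78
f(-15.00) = -16426.67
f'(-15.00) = 4503.11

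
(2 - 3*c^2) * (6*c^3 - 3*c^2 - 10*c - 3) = -18*c^5 + 9*c^4 + 42*c^3 + 3*c^2 - 20*c - 6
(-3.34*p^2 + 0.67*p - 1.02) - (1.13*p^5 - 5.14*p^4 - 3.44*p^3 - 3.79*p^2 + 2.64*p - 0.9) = -1.13*p^5 + 5.14*p^4 + 3.44*p^3 + 0.45*p^2 - 1.97*p - 0.12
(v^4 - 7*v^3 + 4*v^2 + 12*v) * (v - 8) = v^5 - 15*v^4 + 60*v^3 - 20*v^2 - 96*v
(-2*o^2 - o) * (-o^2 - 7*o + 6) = 2*o^4 + 15*o^3 - 5*o^2 - 6*o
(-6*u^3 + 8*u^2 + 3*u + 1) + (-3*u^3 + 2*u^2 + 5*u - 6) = -9*u^3 + 10*u^2 + 8*u - 5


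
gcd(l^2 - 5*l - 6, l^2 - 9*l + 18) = l - 6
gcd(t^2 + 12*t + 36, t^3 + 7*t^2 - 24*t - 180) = t^2 + 12*t + 36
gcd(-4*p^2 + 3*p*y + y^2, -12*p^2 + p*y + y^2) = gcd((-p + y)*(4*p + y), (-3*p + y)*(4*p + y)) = 4*p + y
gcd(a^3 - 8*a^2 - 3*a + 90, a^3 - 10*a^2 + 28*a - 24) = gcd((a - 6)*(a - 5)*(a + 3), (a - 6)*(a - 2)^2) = a - 6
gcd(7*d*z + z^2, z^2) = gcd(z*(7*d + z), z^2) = z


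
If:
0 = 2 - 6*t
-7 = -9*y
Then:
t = 1/3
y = 7/9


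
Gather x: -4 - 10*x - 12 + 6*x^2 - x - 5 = 6*x^2 - 11*x - 21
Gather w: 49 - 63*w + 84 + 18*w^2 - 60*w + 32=18*w^2 - 123*w + 165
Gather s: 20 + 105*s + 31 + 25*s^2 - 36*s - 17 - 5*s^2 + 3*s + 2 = 20*s^2 + 72*s + 36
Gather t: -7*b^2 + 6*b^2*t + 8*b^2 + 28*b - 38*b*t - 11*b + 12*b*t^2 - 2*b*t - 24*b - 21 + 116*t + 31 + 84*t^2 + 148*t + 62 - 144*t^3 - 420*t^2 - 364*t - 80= b^2 - 7*b - 144*t^3 + t^2*(12*b - 336) + t*(6*b^2 - 40*b - 100) - 8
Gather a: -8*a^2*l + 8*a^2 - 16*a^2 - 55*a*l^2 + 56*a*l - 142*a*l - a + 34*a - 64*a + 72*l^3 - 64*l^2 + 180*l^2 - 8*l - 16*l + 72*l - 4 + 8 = a^2*(-8*l - 8) + a*(-55*l^2 - 86*l - 31) + 72*l^3 + 116*l^2 + 48*l + 4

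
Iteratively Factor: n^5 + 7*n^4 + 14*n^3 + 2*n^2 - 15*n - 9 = (n + 3)*(n^4 + 4*n^3 + 2*n^2 - 4*n - 3) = (n + 1)*(n + 3)*(n^3 + 3*n^2 - n - 3) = (n - 1)*(n + 1)*(n + 3)*(n^2 + 4*n + 3) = (n - 1)*(n + 1)^2*(n + 3)*(n + 3)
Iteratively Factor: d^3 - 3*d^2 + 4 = (d + 1)*(d^2 - 4*d + 4) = (d - 2)*(d + 1)*(d - 2)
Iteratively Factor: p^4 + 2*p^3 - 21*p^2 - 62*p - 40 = (p - 5)*(p^3 + 7*p^2 + 14*p + 8) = (p - 5)*(p + 2)*(p^2 + 5*p + 4) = (p - 5)*(p + 2)*(p + 4)*(p + 1)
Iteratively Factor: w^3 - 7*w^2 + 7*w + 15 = (w - 3)*(w^2 - 4*w - 5) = (w - 3)*(w + 1)*(w - 5)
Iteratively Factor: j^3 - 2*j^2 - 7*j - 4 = (j - 4)*(j^2 + 2*j + 1) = (j - 4)*(j + 1)*(j + 1)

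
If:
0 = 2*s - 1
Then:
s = 1/2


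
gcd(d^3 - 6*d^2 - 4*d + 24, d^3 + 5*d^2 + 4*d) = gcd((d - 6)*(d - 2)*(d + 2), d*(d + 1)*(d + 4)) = 1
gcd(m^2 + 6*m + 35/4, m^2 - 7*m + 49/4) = 1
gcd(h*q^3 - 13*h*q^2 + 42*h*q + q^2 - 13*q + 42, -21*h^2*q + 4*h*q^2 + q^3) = 1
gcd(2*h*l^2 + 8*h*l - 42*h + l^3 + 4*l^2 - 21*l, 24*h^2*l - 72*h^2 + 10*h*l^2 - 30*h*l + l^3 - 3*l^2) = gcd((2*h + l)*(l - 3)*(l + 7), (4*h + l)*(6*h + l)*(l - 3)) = l - 3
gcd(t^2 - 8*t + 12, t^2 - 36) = t - 6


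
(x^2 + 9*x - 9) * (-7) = -7*x^2 - 63*x + 63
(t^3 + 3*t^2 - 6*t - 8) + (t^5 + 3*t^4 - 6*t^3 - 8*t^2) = t^5 + 3*t^4 - 5*t^3 - 5*t^2 - 6*t - 8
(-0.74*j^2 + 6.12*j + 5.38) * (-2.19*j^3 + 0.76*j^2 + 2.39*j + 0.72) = 1.6206*j^5 - 13.9652*j^4 - 8.8996*j^3 + 18.1828*j^2 + 17.2646*j + 3.8736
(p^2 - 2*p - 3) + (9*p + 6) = p^2 + 7*p + 3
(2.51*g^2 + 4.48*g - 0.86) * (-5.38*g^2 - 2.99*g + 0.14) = -13.5038*g^4 - 31.6073*g^3 - 8.417*g^2 + 3.1986*g - 0.1204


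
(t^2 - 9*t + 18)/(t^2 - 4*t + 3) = (t - 6)/(t - 1)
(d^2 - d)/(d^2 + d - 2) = d/(d + 2)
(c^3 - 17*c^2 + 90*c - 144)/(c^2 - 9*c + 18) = c - 8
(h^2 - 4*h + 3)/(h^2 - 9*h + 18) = (h - 1)/(h - 6)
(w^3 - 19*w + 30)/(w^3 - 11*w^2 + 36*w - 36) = (w + 5)/(w - 6)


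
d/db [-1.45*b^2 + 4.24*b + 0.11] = 4.24 - 2.9*b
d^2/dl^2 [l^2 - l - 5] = 2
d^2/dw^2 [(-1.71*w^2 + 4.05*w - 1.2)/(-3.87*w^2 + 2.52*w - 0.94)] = (-2.8421709430404e-14*w^4 - 87.959682*w^3 + 70.509852*w^2 + 18.18126*w - 9.655128)/(57.960603*w^6 - 113.225364*w^5 + 115.963002*w^4 - 71.006544*w^3 + 28.166724*w^2 - 6.680016*w + 0.830584)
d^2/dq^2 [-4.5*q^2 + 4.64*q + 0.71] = -9.00000000000000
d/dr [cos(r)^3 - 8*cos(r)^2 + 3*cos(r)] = (-3*cos(r)^2 + 16*cos(r) - 3)*sin(r)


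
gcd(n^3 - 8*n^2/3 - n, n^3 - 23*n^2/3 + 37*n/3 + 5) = n^2 - 8*n/3 - 1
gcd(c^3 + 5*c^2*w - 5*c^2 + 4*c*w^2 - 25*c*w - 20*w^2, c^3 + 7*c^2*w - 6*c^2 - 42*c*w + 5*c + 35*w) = c - 5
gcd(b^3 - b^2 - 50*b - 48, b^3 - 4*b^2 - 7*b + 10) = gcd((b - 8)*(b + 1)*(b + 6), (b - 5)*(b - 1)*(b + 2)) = 1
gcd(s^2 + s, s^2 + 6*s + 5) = s + 1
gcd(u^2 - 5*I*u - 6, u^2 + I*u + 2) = 1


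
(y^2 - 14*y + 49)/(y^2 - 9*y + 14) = (y - 7)/(y - 2)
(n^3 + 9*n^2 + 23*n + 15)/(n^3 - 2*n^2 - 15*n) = (n^2 + 6*n + 5)/(n*(n - 5))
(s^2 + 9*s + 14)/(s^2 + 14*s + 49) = (s + 2)/(s + 7)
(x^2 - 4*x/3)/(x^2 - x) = (x - 4/3)/(x - 1)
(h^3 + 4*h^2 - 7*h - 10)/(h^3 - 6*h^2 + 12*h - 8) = (h^2 + 6*h + 5)/(h^2 - 4*h + 4)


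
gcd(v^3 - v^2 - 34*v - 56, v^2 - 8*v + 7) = v - 7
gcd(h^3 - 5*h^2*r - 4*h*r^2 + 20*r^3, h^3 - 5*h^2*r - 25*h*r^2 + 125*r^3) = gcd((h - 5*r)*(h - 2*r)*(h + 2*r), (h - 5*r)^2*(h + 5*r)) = -h + 5*r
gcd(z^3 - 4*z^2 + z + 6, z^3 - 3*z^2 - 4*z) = z + 1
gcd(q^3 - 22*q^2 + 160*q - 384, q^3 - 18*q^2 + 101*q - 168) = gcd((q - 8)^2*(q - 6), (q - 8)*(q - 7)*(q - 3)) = q - 8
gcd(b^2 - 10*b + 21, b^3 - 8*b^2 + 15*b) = b - 3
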